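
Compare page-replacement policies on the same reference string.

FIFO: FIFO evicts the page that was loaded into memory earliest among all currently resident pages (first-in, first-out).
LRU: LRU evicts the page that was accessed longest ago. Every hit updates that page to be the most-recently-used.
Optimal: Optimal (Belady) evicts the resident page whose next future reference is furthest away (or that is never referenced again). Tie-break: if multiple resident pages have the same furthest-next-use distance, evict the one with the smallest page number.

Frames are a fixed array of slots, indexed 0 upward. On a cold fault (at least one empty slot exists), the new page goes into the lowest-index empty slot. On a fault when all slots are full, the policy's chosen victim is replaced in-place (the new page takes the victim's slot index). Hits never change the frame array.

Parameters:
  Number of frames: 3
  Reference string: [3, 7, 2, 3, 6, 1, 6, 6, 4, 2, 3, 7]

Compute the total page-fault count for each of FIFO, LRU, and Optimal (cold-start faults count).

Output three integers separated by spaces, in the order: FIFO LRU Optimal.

Answer: 9 9 8

Derivation:
--- FIFO ---
  step 0: ref 3 -> FAULT, frames=[3,-,-] (faults so far: 1)
  step 1: ref 7 -> FAULT, frames=[3,7,-] (faults so far: 2)
  step 2: ref 2 -> FAULT, frames=[3,7,2] (faults so far: 3)
  step 3: ref 3 -> HIT, frames=[3,7,2] (faults so far: 3)
  step 4: ref 6 -> FAULT, evict 3, frames=[6,7,2] (faults so far: 4)
  step 5: ref 1 -> FAULT, evict 7, frames=[6,1,2] (faults so far: 5)
  step 6: ref 6 -> HIT, frames=[6,1,2] (faults so far: 5)
  step 7: ref 6 -> HIT, frames=[6,1,2] (faults so far: 5)
  step 8: ref 4 -> FAULT, evict 2, frames=[6,1,4] (faults so far: 6)
  step 9: ref 2 -> FAULT, evict 6, frames=[2,1,4] (faults so far: 7)
  step 10: ref 3 -> FAULT, evict 1, frames=[2,3,4] (faults so far: 8)
  step 11: ref 7 -> FAULT, evict 4, frames=[2,3,7] (faults so far: 9)
  FIFO total faults: 9
--- LRU ---
  step 0: ref 3 -> FAULT, frames=[3,-,-] (faults so far: 1)
  step 1: ref 7 -> FAULT, frames=[3,7,-] (faults so far: 2)
  step 2: ref 2 -> FAULT, frames=[3,7,2] (faults so far: 3)
  step 3: ref 3 -> HIT, frames=[3,7,2] (faults so far: 3)
  step 4: ref 6 -> FAULT, evict 7, frames=[3,6,2] (faults so far: 4)
  step 5: ref 1 -> FAULT, evict 2, frames=[3,6,1] (faults so far: 5)
  step 6: ref 6 -> HIT, frames=[3,6,1] (faults so far: 5)
  step 7: ref 6 -> HIT, frames=[3,6,1] (faults so far: 5)
  step 8: ref 4 -> FAULT, evict 3, frames=[4,6,1] (faults so far: 6)
  step 9: ref 2 -> FAULT, evict 1, frames=[4,6,2] (faults so far: 7)
  step 10: ref 3 -> FAULT, evict 6, frames=[4,3,2] (faults so far: 8)
  step 11: ref 7 -> FAULT, evict 4, frames=[7,3,2] (faults so far: 9)
  LRU total faults: 9
--- Optimal ---
  step 0: ref 3 -> FAULT, frames=[3,-,-] (faults so far: 1)
  step 1: ref 7 -> FAULT, frames=[3,7,-] (faults so far: 2)
  step 2: ref 2 -> FAULT, frames=[3,7,2] (faults so far: 3)
  step 3: ref 3 -> HIT, frames=[3,7,2] (faults so far: 3)
  step 4: ref 6 -> FAULT, evict 7, frames=[3,6,2] (faults so far: 4)
  step 5: ref 1 -> FAULT, evict 3, frames=[1,6,2] (faults so far: 5)
  step 6: ref 6 -> HIT, frames=[1,6,2] (faults so far: 5)
  step 7: ref 6 -> HIT, frames=[1,6,2] (faults so far: 5)
  step 8: ref 4 -> FAULT, evict 1, frames=[4,6,2] (faults so far: 6)
  step 9: ref 2 -> HIT, frames=[4,6,2] (faults so far: 6)
  step 10: ref 3 -> FAULT, evict 2, frames=[4,6,3] (faults so far: 7)
  step 11: ref 7 -> FAULT, evict 3, frames=[4,6,7] (faults so far: 8)
  Optimal total faults: 8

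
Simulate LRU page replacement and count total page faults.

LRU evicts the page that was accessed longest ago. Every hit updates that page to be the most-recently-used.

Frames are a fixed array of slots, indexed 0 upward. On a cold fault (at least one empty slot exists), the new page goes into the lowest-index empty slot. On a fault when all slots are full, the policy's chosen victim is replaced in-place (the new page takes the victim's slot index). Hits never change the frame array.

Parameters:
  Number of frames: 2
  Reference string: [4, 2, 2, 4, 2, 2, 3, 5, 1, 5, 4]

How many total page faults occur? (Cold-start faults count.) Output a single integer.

Step 0: ref 4 → FAULT, frames=[4,-]
Step 1: ref 2 → FAULT, frames=[4,2]
Step 2: ref 2 → HIT, frames=[4,2]
Step 3: ref 4 → HIT, frames=[4,2]
Step 4: ref 2 → HIT, frames=[4,2]
Step 5: ref 2 → HIT, frames=[4,2]
Step 6: ref 3 → FAULT (evict 4), frames=[3,2]
Step 7: ref 5 → FAULT (evict 2), frames=[3,5]
Step 8: ref 1 → FAULT (evict 3), frames=[1,5]
Step 9: ref 5 → HIT, frames=[1,5]
Step 10: ref 4 → FAULT (evict 1), frames=[4,5]
Total faults: 6

Answer: 6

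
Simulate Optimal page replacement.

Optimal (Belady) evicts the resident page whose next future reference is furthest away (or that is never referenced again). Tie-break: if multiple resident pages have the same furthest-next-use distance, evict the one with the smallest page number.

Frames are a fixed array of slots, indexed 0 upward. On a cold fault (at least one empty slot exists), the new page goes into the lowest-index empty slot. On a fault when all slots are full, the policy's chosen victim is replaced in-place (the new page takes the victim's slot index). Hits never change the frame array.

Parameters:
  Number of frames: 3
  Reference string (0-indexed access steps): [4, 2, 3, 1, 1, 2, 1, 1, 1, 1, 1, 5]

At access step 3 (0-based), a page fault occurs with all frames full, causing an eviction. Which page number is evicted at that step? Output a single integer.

Answer: 3

Derivation:
Step 0: ref 4 -> FAULT, frames=[4,-,-]
Step 1: ref 2 -> FAULT, frames=[4,2,-]
Step 2: ref 3 -> FAULT, frames=[4,2,3]
Step 3: ref 1 -> FAULT, evict 3, frames=[4,2,1]
At step 3: evicted page 3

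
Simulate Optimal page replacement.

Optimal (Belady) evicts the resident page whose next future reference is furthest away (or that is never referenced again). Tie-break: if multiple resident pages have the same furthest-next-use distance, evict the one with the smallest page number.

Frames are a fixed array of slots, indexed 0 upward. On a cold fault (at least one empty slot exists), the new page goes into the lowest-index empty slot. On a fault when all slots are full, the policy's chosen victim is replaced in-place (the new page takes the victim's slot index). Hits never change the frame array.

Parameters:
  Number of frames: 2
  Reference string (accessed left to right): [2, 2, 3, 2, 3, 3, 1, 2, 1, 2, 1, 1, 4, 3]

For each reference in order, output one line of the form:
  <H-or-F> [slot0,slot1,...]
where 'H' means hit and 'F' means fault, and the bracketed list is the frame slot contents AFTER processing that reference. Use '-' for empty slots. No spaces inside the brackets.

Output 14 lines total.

F [2,-]
H [2,-]
F [2,3]
H [2,3]
H [2,3]
H [2,3]
F [2,1]
H [2,1]
H [2,1]
H [2,1]
H [2,1]
H [2,1]
F [2,4]
F [3,4]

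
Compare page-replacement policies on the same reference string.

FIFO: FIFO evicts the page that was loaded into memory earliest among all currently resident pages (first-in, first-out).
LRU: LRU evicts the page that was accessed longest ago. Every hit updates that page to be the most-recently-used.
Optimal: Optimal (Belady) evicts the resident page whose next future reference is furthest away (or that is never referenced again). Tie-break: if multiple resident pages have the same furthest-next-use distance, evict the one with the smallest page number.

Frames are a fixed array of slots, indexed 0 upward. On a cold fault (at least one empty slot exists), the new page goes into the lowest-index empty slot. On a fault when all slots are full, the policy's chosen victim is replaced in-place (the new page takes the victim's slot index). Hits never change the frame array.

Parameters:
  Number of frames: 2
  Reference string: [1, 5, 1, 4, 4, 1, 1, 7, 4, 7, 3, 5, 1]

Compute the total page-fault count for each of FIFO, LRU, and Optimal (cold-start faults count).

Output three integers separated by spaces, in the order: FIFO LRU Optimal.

Answer: 9 8 7

Derivation:
--- FIFO ---
  step 0: ref 1 -> FAULT, frames=[1,-] (faults so far: 1)
  step 1: ref 5 -> FAULT, frames=[1,5] (faults so far: 2)
  step 2: ref 1 -> HIT, frames=[1,5] (faults so far: 2)
  step 3: ref 4 -> FAULT, evict 1, frames=[4,5] (faults so far: 3)
  step 4: ref 4 -> HIT, frames=[4,5] (faults so far: 3)
  step 5: ref 1 -> FAULT, evict 5, frames=[4,1] (faults so far: 4)
  step 6: ref 1 -> HIT, frames=[4,1] (faults so far: 4)
  step 7: ref 7 -> FAULT, evict 4, frames=[7,1] (faults so far: 5)
  step 8: ref 4 -> FAULT, evict 1, frames=[7,4] (faults so far: 6)
  step 9: ref 7 -> HIT, frames=[7,4] (faults so far: 6)
  step 10: ref 3 -> FAULT, evict 7, frames=[3,4] (faults so far: 7)
  step 11: ref 5 -> FAULT, evict 4, frames=[3,5] (faults so far: 8)
  step 12: ref 1 -> FAULT, evict 3, frames=[1,5] (faults so far: 9)
  FIFO total faults: 9
--- LRU ---
  step 0: ref 1 -> FAULT, frames=[1,-] (faults so far: 1)
  step 1: ref 5 -> FAULT, frames=[1,5] (faults so far: 2)
  step 2: ref 1 -> HIT, frames=[1,5] (faults so far: 2)
  step 3: ref 4 -> FAULT, evict 5, frames=[1,4] (faults so far: 3)
  step 4: ref 4 -> HIT, frames=[1,4] (faults so far: 3)
  step 5: ref 1 -> HIT, frames=[1,4] (faults so far: 3)
  step 6: ref 1 -> HIT, frames=[1,4] (faults so far: 3)
  step 7: ref 7 -> FAULT, evict 4, frames=[1,7] (faults so far: 4)
  step 8: ref 4 -> FAULT, evict 1, frames=[4,7] (faults so far: 5)
  step 9: ref 7 -> HIT, frames=[4,7] (faults so far: 5)
  step 10: ref 3 -> FAULT, evict 4, frames=[3,7] (faults so far: 6)
  step 11: ref 5 -> FAULT, evict 7, frames=[3,5] (faults so far: 7)
  step 12: ref 1 -> FAULT, evict 3, frames=[1,5] (faults so far: 8)
  LRU total faults: 8
--- Optimal ---
  step 0: ref 1 -> FAULT, frames=[1,-] (faults so far: 1)
  step 1: ref 5 -> FAULT, frames=[1,5] (faults so far: 2)
  step 2: ref 1 -> HIT, frames=[1,5] (faults so far: 2)
  step 3: ref 4 -> FAULT, evict 5, frames=[1,4] (faults so far: 3)
  step 4: ref 4 -> HIT, frames=[1,4] (faults so far: 3)
  step 5: ref 1 -> HIT, frames=[1,4] (faults so far: 3)
  step 6: ref 1 -> HIT, frames=[1,4] (faults so far: 3)
  step 7: ref 7 -> FAULT, evict 1, frames=[7,4] (faults so far: 4)
  step 8: ref 4 -> HIT, frames=[7,4] (faults so far: 4)
  step 9: ref 7 -> HIT, frames=[7,4] (faults so far: 4)
  step 10: ref 3 -> FAULT, evict 4, frames=[7,3] (faults so far: 5)
  step 11: ref 5 -> FAULT, evict 3, frames=[7,5] (faults so far: 6)
  step 12: ref 1 -> FAULT, evict 5, frames=[7,1] (faults so far: 7)
  Optimal total faults: 7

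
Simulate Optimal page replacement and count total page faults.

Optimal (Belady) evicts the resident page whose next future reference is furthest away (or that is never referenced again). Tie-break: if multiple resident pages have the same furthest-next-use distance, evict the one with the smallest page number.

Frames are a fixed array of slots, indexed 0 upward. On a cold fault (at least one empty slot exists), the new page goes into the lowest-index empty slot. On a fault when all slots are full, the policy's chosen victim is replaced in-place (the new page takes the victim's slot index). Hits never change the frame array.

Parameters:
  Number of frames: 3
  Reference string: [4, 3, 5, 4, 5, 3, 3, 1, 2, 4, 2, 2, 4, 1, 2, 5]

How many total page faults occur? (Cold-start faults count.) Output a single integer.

Answer: 6

Derivation:
Step 0: ref 4 → FAULT, frames=[4,-,-]
Step 1: ref 3 → FAULT, frames=[4,3,-]
Step 2: ref 5 → FAULT, frames=[4,3,5]
Step 3: ref 4 → HIT, frames=[4,3,5]
Step 4: ref 5 → HIT, frames=[4,3,5]
Step 5: ref 3 → HIT, frames=[4,3,5]
Step 6: ref 3 → HIT, frames=[4,3,5]
Step 7: ref 1 → FAULT (evict 3), frames=[4,1,5]
Step 8: ref 2 → FAULT (evict 5), frames=[4,1,2]
Step 9: ref 4 → HIT, frames=[4,1,2]
Step 10: ref 2 → HIT, frames=[4,1,2]
Step 11: ref 2 → HIT, frames=[4,1,2]
Step 12: ref 4 → HIT, frames=[4,1,2]
Step 13: ref 1 → HIT, frames=[4,1,2]
Step 14: ref 2 → HIT, frames=[4,1,2]
Step 15: ref 5 → FAULT (evict 1), frames=[4,5,2]
Total faults: 6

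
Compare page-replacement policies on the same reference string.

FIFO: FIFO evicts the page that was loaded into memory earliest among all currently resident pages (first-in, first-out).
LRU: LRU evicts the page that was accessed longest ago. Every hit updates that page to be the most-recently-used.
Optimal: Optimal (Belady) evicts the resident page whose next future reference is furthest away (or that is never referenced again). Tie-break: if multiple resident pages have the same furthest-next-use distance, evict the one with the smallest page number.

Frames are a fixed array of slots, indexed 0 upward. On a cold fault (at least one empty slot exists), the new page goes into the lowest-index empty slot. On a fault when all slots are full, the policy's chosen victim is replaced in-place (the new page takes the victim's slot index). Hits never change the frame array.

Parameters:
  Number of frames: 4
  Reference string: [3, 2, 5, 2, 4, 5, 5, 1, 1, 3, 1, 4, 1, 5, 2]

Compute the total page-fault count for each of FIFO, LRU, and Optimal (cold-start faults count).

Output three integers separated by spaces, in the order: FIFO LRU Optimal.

--- FIFO ---
  step 0: ref 3 -> FAULT, frames=[3,-,-,-] (faults so far: 1)
  step 1: ref 2 -> FAULT, frames=[3,2,-,-] (faults so far: 2)
  step 2: ref 5 -> FAULT, frames=[3,2,5,-] (faults so far: 3)
  step 3: ref 2 -> HIT, frames=[3,2,5,-] (faults so far: 3)
  step 4: ref 4 -> FAULT, frames=[3,2,5,4] (faults so far: 4)
  step 5: ref 5 -> HIT, frames=[3,2,5,4] (faults so far: 4)
  step 6: ref 5 -> HIT, frames=[3,2,5,4] (faults so far: 4)
  step 7: ref 1 -> FAULT, evict 3, frames=[1,2,5,4] (faults so far: 5)
  step 8: ref 1 -> HIT, frames=[1,2,5,4] (faults so far: 5)
  step 9: ref 3 -> FAULT, evict 2, frames=[1,3,5,4] (faults so far: 6)
  step 10: ref 1 -> HIT, frames=[1,3,5,4] (faults so far: 6)
  step 11: ref 4 -> HIT, frames=[1,3,5,4] (faults so far: 6)
  step 12: ref 1 -> HIT, frames=[1,3,5,4] (faults so far: 6)
  step 13: ref 5 -> HIT, frames=[1,3,5,4] (faults so far: 6)
  step 14: ref 2 -> FAULT, evict 5, frames=[1,3,2,4] (faults so far: 7)
  FIFO total faults: 7
--- LRU ---
  step 0: ref 3 -> FAULT, frames=[3,-,-,-] (faults so far: 1)
  step 1: ref 2 -> FAULT, frames=[3,2,-,-] (faults so far: 2)
  step 2: ref 5 -> FAULT, frames=[3,2,5,-] (faults so far: 3)
  step 3: ref 2 -> HIT, frames=[3,2,5,-] (faults so far: 3)
  step 4: ref 4 -> FAULT, frames=[3,2,5,4] (faults so far: 4)
  step 5: ref 5 -> HIT, frames=[3,2,5,4] (faults so far: 4)
  step 6: ref 5 -> HIT, frames=[3,2,5,4] (faults so far: 4)
  step 7: ref 1 -> FAULT, evict 3, frames=[1,2,5,4] (faults so far: 5)
  step 8: ref 1 -> HIT, frames=[1,2,5,4] (faults so far: 5)
  step 9: ref 3 -> FAULT, evict 2, frames=[1,3,5,4] (faults so far: 6)
  step 10: ref 1 -> HIT, frames=[1,3,5,4] (faults so far: 6)
  step 11: ref 4 -> HIT, frames=[1,3,5,4] (faults so far: 6)
  step 12: ref 1 -> HIT, frames=[1,3,5,4] (faults so far: 6)
  step 13: ref 5 -> HIT, frames=[1,3,5,4] (faults so far: 6)
  step 14: ref 2 -> FAULT, evict 3, frames=[1,2,5,4] (faults so far: 7)
  LRU total faults: 7
--- Optimal ---
  step 0: ref 3 -> FAULT, frames=[3,-,-,-] (faults so far: 1)
  step 1: ref 2 -> FAULT, frames=[3,2,-,-] (faults so far: 2)
  step 2: ref 5 -> FAULT, frames=[3,2,5,-] (faults so far: 3)
  step 3: ref 2 -> HIT, frames=[3,2,5,-] (faults so far: 3)
  step 4: ref 4 -> FAULT, frames=[3,2,5,4] (faults so far: 4)
  step 5: ref 5 -> HIT, frames=[3,2,5,4] (faults so far: 4)
  step 6: ref 5 -> HIT, frames=[3,2,5,4] (faults so far: 4)
  step 7: ref 1 -> FAULT, evict 2, frames=[3,1,5,4] (faults so far: 5)
  step 8: ref 1 -> HIT, frames=[3,1,5,4] (faults so far: 5)
  step 9: ref 3 -> HIT, frames=[3,1,5,4] (faults so far: 5)
  step 10: ref 1 -> HIT, frames=[3,1,5,4] (faults so far: 5)
  step 11: ref 4 -> HIT, frames=[3,1,5,4] (faults so far: 5)
  step 12: ref 1 -> HIT, frames=[3,1,5,4] (faults so far: 5)
  step 13: ref 5 -> HIT, frames=[3,1,5,4] (faults so far: 5)
  step 14: ref 2 -> FAULT, evict 1, frames=[3,2,5,4] (faults so far: 6)
  Optimal total faults: 6

Answer: 7 7 6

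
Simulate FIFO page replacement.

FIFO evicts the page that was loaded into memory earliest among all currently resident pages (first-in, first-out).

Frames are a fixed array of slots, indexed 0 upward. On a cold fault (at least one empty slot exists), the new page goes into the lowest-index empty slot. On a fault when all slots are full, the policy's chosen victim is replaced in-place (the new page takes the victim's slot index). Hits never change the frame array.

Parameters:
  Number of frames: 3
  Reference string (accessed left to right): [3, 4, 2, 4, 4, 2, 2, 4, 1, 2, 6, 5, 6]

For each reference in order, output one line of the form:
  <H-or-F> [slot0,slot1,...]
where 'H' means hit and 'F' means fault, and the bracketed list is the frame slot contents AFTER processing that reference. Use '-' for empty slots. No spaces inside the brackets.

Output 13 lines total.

F [3,-,-]
F [3,4,-]
F [3,4,2]
H [3,4,2]
H [3,4,2]
H [3,4,2]
H [3,4,2]
H [3,4,2]
F [1,4,2]
H [1,4,2]
F [1,6,2]
F [1,6,5]
H [1,6,5]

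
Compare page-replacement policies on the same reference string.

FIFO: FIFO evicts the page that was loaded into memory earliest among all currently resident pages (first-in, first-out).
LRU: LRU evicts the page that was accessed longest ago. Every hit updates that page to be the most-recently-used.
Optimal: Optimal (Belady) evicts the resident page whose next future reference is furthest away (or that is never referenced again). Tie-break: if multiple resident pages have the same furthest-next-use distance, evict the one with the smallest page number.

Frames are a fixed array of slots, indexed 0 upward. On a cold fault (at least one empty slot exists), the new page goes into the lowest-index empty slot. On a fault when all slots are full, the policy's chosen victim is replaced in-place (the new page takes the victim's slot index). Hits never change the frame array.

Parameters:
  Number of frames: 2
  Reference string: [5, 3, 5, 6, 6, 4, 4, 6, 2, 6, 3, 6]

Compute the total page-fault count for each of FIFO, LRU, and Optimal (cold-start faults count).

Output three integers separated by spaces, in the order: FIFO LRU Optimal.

--- FIFO ---
  step 0: ref 5 -> FAULT, frames=[5,-] (faults so far: 1)
  step 1: ref 3 -> FAULT, frames=[5,3] (faults so far: 2)
  step 2: ref 5 -> HIT, frames=[5,3] (faults so far: 2)
  step 3: ref 6 -> FAULT, evict 5, frames=[6,3] (faults so far: 3)
  step 4: ref 6 -> HIT, frames=[6,3] (faults so far: 3)
  step 5: ref 4 -> FAULT, evict 3, frames=[6,4] (faults so far: 4)
  step 6: ref 4 -> HIT, frames=[6,4] (faults so far: 4)
  step 7: ref 6 -> HIT, frames=[6,4] (faults so far: 4)
  step 8: ref 2 -> FAULT, evict 6, frames=[2,4] (faults so far: 5)
  step 9: ref 6 -> FAULT, evict 4, frames=[2,6] (faults so far: 6)
  step 10: ref 3 -> FAULT, evict 2, frames=[3,6] (faults so far: 7)
  step 11: ref 6 -> HIT, frames=[3,6] (faults so far: 7)
  FIFO total faults: 7
--- LRU ---
  step 0: ref 5 -> FAULT, frames=[5,-] (faults so far: 1)
  step 1: ref 3 -> FAULT, frames=[5,3] (faults so far: 2)
  step 2: ref 5 -> HIT, frames=[5,3] (faults so far: 2)
  step 3: ref 6 -> FAULT, evict 3, frames=[5,6] (faults so far: 3)
  step 4: ref 6 -> HIT, frames=[5,6] (faults so far: 3)
  step 5: ref 4 -> FAULT, evict 5, frames=[4,6] (faults so far: 4)
  step 6: ref 4 -> HIT, frames=[4,6] (faults so far: 4)
  step 7: ref 6 -> HIT, frames=[4,6] (faults so far: 4)
  step 8: ref 2 -> FAULT, evict 4, frames=[2,6] (faults so far: 5)
  step 9: ref 6 -> HIT, frames=[2,6] (faults so far: 5)
  step 10: ref 3 -> FAULT, evict 2, frames=[3,6] (faults so far: 6)
  step 11: ref 6 -> HIT, frames=[3,6] (faults so far: 6)
  LRU total faults: 6
--- Optimal ---
  step 0: ref 5 -> FAULT, frames=[5,-] (faults so far: 1)
  step 1: ref 3 -> FAULT, frames=[5,3] (faults so far: 2)
  step 2: ref 5 -> HIT, frames=[5,3] (faults so far: 2)
  step 3: ref 6 -> FAULT, evict 5, frames=[6,3] (faults so far: 3)
  step 4: ref 6 -> HIT, frames=[6,3] (faults so far: 3)
  step 5: ref 4 -> FAULT, evict 3, frames=[6,4] (faults so far: 4)
  step 6: ref 4 -> HIT, frames=[6,4] (faults so far: 4)
  step 7: ref 6 -> HIT, frames=[6,4] (faults so far: 4)
  step 8: ref 2 -> FAULT, evict 4, frames=[6,2] (faults so far: 5)
  step 9: ref 6 -> HIT, frames=[6,2] (faults so far: 5)
  step 10: ref 3 -> FAULT, evict 2, frames=[6,3] (faults so far: 6)
  step 11: ref 6 -> HIT, frames=[6,3] (faults so far: 6)
  Optimal total faults: 6

Answer: 7 6 6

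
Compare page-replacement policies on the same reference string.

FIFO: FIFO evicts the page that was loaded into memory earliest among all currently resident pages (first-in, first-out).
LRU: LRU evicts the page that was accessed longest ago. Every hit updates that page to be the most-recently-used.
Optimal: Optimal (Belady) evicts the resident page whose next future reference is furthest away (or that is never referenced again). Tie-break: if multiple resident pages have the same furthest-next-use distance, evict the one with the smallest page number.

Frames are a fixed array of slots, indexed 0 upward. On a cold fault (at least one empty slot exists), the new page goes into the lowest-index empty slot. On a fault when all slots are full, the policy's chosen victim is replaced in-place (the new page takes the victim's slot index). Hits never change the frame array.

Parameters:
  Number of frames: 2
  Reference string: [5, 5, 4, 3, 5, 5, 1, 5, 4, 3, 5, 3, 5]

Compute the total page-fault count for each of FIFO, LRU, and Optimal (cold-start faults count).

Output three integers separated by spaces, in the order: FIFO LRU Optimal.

Answer: 8 8 6

Derivation:
--- FIFO ---
  step 0: ref 5 -> FAULT, frames=[5,-] (faults so far: 1)
  step 1: ref 5 -> HIT, frames=[5,-] (faults so far: 1)
  step 2: ref 4 -> FAULT, frames=[5,4] (faults so far: 2)
  step 3: ref 3 -> FAULT, evict 5, frames=[3,4] (faults so far: 3)
  step 4: ref 5 -> FAULT, evict 4, frames=[3,5] (faults so far: 4)
  step 5: ref 5 -> HIT, frames=[3,5] (faults so far: 4)
  step 6: ref 1 -> FAULT, evict 3, frames=[1,5] (faults so far: 5)
  step 7: ref 5 -> HIT, frames=[1,5] (faults so far: 5)
  step 8: ref 4 -> FAULT, evict 5, frames=[1,4] (faults so far: 6)
  step 9: ref 3 -> FAULT, evict 1, frames=[3,4] (faults so far: 7)
  step 10: ref 5 -> FAULT, evict 4, frames=[3,5] (faults so far: 8)
  step 11: ref 3 -> HIT, frames=[3,5] (faults so far: 8)
  step 12: ref 5 -> HIT, frames=[3,5] (faults so far: 8)
  FIFO total faults: 8
--- LRU ---
  step 0: ref 5 -> FAULT, frames=[5,-] (faults so far: 1)
  step 1: ref 5 -> HIT, frames=[5,-] (faults so far: 1)
  step 2: ref 4 -> FAULT, frames=[5,4] (faults so far: 2)
  step 3: ref 3 -> FAULT, evict 5, frames=[3,4] (faults so far: 3)
  step 4: ref 5 -> FAULT, evict 4, frames=[3,5] (faults so far: 4)
  step 5: ref 5 -> HIT, frames=[3,5] (faults so far: 4)
  step 6: ref 1 -> FAULT, evict 3, frames=[1,5] (faults so far: 5)
  step 7: ref 5 -> HIT, frames=[1,5] (faults so far: 5)
  step 8: ref 4 -> FAULT, evict 1, frames=[4,5] (faults so far: 6)
  step 9: ref 3 -> FAULT, evict 5, frames=[4,3] (faults so far: 7)
  step 10: ref 5 -> FAULT, evict 4, frames=[5,3] (faults so far: 8)
  step 11: ref 3 -> HIT, frames=[5,3] (faults so far: 8)
  step 12: ref 5 -> HIT, frames=[5,3] (faults so far: 8)
  LRU total faults: 8
--- Optimal ---
  step 0: ref 5 -> FAULT, frames=[5,-] (faults so far: 1)
  step 1: ref 5 -> HIT, frames=[5,-] (faults so far: 1)
  step 2: ref 4 -> FAULT, frames=[5,4] (faults so far: 2)
  step 3: ref 3 -> FAULT, evict 4, frames=[5,3] (faults so far: 3)
  step 4: ref 5 -> HIT, frames=[5,3] (faults so far: 3)
  step 5: ref 5 -> HIT, frames=[5,3] (faults so far: 3)
  step 6: ref 1 -> FAULT, evict 3, frames=[5,1] (faults so far: 4)
  step 7: ref 5 -> HIT, frames=[5,1] (faults so far: 4)
  step 8: ref 4 -> FAULT, evict 1, frames=[5,4] (faults so far: 5)
  step 9: ref 3 -> FAULT, evict 4, frames=[5,3] (faults so far: 6)
  step 10: ref 5 -> HIT, frames=[5,3] (faults so far: 6)
  step 11: ref 3 -> HIT, frames=[5,3] (faults so far: 6)
  step 12: ref 5 -> HIT, frames=[5,3] (faults so far: 6)
  Optimal total faults: 6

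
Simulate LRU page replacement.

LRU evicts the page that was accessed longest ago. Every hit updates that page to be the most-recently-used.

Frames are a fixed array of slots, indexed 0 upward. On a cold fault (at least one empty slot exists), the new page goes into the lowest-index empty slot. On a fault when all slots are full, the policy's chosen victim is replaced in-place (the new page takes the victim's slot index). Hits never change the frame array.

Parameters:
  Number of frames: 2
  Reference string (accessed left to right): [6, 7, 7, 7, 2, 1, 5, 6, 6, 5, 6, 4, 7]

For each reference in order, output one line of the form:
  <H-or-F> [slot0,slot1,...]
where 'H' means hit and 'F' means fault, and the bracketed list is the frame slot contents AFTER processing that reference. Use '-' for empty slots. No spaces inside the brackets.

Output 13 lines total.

F [6,-]
F [6,7]
H [6,7]
H [6,7]
F [2,7]
F [2,1]
F [5,1]
F [5,6]
H [5,6]
H [5,6]
H [5,6]
F [4,6]
F [4,7]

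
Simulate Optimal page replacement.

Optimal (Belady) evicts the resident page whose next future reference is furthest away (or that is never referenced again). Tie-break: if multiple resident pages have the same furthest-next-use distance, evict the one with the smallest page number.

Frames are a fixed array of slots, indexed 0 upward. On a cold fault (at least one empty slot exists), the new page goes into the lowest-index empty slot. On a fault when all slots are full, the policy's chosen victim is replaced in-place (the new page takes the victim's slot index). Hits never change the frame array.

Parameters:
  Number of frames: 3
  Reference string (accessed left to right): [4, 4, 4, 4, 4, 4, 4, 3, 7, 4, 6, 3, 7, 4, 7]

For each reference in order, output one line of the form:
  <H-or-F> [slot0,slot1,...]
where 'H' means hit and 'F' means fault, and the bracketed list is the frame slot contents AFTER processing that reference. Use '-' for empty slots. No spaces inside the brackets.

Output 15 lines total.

F [4,-,-]
H [4,-,-]
H [4,-,-]
H [4,-,-]
H [4,-,-]
H [4,-,-]
H [4,-,-]
F [4,3,-]
F [4,3,7]
H [4,3,7]
F [6,3,7]
H [6,3,7]
H [6,3,7]
F [6,4,7]
H [6,4,7]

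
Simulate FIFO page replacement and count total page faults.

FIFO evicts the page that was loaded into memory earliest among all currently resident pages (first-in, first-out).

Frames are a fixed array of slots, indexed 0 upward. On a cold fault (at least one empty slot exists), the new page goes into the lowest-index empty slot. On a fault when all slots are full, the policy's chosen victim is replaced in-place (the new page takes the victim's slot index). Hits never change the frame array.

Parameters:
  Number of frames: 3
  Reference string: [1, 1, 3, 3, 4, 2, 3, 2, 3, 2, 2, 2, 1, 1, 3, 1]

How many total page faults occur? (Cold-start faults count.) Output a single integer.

Answer: 6

Derivation:
Step 0: ref 1 → FAULT, frames=[1,-,-]
Step 1: ref 1 → HIT, frames=[1,-,-]
Step 2: ref 3 → FAULT, frames=[1,3,-]
Step 3: ref 3 → HIT, frames=[1,3,-]
Step 4: ref 4 → FAULT, frames=[1,3,4]
Step 5: ref 2 → FAULT (evict 1), frames=[2,3,4]
Step 6: ref 3 → HIT, frames=[2,3,4]
Step 7: ref 2 → HIT, frames=[2,3,4]
Step 8: ref 3 → HIT, frames=[2,3,4]
Step 9: ref 2 → HIT, frames=[2,3,4]
Step 10: ref 2 → HIT, frames=[2,3,4]
Step 11: ref 2 → HIT, frames=[2,3,4]
Step 12: ref 1 → FAULT (evict 3), frames=[2,1,4]
Step 13: ref 1 → HIT, frames=[2,1,4]
Step 14: ref 3 → FAULT (evict 4), frames=[2,1,3]
Step 15: ref 1 → HIT, frames=[2,1,3]
Total faults: 6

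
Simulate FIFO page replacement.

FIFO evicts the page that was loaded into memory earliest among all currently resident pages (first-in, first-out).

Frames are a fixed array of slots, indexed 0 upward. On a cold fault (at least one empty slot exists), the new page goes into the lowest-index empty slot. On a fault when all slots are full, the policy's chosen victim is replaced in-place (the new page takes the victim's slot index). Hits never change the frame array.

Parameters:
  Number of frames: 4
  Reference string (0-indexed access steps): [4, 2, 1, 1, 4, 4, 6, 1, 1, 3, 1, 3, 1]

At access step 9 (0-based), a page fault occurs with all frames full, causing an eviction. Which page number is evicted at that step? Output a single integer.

Step 0: ref 4 -> FAULT, frames=[4,-,-,-]
Step 1: ref 2 -> FAULT, frames=[4,2,-,-]
Step 2: ref 1 -> FAULT, frames=[4,2,1,-]
Step 3: ref 1 -> HIT, frames=[4,2,1,-]
Step 4: ref 4 -> HIT, frames=[4,2,1,-]
Step 5: ref 4 -> HIT, frames=[4,2,1,-]
Step 6: ref 6 -> FAULT, frames=[4,2,1,6]
Step 7: ref 1 -> HIT, frames=[4,2,1,6]
Step 8: ref 1 -> HIT, frames=[4,2,1,6]
Step 9: ref 3 -> FAULT, evict 4, frames=[3,2,1,6]
At step 9: evicted page 4

Answer: 4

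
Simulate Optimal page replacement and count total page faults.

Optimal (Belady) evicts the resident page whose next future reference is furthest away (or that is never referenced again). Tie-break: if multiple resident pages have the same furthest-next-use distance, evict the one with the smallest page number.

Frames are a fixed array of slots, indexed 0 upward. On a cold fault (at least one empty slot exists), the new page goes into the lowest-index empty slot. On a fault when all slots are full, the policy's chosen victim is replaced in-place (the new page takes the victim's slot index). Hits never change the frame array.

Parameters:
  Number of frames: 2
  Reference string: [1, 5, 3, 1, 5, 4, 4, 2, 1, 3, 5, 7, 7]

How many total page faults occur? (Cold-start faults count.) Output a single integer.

Step 0: ref 1 → FAULT, frames=[1,-]
Step 1: ref 5 → FAULT, frames=[1,5]
Step 2: ref 3 → FAULT (evict 5), frames=[1,3]
Step 3: ref 1 → HIT, frames=[1,3]
Step 4: ref 5 → FAULT (evict 3), frames=[1,5]
Step 5: ref 4 → FAULT (evict 5), frames=[1,4]
Step 6: ref 4 → HIT, frames=[1,4]
Step 7: ref 2 → FAULT (evict 4), frames=[1,2]
Step 8: ref 1 → HIT, frames=[1,2]
Step 9: ref 3 → FAULT (evict 1), frames=[3,2]
Step 10: ref 5 → FAULT (evict 2), frames=[3,5]
Step 11: ref 7 → FAULT (evict 3), frames=[7,5]
Step 12: ref 7 → HIT, frames=[7,5]
Total faults: 9

Answer: 9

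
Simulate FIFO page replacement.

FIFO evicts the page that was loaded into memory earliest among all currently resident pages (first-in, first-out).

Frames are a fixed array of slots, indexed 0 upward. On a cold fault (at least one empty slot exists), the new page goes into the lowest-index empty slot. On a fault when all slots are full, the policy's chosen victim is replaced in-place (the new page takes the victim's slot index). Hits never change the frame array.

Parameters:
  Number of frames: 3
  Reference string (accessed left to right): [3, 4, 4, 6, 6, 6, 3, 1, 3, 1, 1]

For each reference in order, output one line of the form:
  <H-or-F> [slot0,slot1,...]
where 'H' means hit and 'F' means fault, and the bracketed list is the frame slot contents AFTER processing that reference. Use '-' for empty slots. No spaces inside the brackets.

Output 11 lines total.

F [3,-,-]
F [3,4,-]
H [3,4,-]
F [3,4,6]
H [3,4,6]
H [3,4,6]
H [3,4,6]
F [1,4,6]
F [1,3,6]
H [1,3,6]
H [1,3,6]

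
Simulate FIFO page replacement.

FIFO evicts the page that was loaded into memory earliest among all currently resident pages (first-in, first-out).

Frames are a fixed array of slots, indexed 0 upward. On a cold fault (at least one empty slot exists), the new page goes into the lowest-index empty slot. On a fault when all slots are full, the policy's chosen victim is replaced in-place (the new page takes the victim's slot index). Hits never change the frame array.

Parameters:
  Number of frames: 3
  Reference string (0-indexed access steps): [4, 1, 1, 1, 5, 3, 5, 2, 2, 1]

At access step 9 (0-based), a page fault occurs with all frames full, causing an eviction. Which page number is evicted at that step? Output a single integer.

Answer: 5

Derivation:
Step 0: ref 4 -> FAULT, frames=[4,-,-]
Step 1: ref 1 -> FAULT, frames=[4,1,-]
Step 2: ref 1 -> HIT, frames=[4,1,-]
Step 3: ref 1 -> HIT, frames=[4,1,-]
Step 4: ref 5 -> FAULT, frames=[4,1,5]
Step 5: ref 3 -> FAULT, evict 4, frames=[3,1,5]
Step 6: ref 5 -> HIT, frames=[3,1,5]
Step 7: ref 2 -> FAULT, evict 1, frames=[3,2,5]
Step 8: ref 2 -> HIT, frames=[3,2,5]
Step 9: ref 1 -> FAULT, evict 5, frames=[3,2,1]
At step 9: evicted page 5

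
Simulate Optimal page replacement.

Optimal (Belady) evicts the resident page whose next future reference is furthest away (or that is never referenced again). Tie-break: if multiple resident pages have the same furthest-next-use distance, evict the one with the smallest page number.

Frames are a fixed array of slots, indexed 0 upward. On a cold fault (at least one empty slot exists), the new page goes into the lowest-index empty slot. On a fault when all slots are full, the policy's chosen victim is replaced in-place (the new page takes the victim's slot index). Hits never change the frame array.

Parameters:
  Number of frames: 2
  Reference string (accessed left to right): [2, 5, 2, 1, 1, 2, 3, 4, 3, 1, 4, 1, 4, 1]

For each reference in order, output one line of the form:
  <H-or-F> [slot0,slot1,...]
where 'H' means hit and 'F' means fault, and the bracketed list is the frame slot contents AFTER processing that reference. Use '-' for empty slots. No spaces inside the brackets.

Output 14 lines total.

F [2,-]
F [2,5]
H [2,5]
F [2,1]
H [2,1]
H [2,1]
F [3,1]
F [3,4]
H [3,4]
F [1,4]
H [1,4]
H [1,4]
H [1,4]
H [1,4]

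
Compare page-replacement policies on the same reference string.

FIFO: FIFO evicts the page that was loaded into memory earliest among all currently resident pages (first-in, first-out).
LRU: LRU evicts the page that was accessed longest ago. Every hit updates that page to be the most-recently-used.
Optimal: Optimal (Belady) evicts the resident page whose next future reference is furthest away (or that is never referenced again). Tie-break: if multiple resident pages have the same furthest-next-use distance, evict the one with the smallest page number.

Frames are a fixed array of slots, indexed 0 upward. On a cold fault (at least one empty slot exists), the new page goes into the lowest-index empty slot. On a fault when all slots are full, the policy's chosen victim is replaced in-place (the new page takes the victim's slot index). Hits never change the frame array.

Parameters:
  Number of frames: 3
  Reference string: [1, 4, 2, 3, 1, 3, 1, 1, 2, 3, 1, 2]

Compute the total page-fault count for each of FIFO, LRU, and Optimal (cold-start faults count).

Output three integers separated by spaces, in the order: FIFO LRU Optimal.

Answer: 5 5 4

Derivation:
--- FIFO ---
  step 0: ref 1 -> FAULT, frames=[1,-,-] (faults so far: 1)
  step 1: ref 4 -> FAULT, frames=[1,4,-] (faults so far: 2)
  step 2: ref 2 -> FAULT, frames=[1,4,2] (faults so far: 3)
  step 3: ref 3 -> FAULT, evict 1, frames=[3,4,2] (faults so far: 4)
  step 4: ref 1 -> FAULT, evict 4, frames=[3,1,2] (faults so far: 5)
  step 5: ref 3 -> HIT, frames=[3,1,2] (faults so far: 5)
  step 6: ref 1 -> HIT, frames=[3,1,2] (faults so far: 5)
  step 7: ref 1 -> HIT, frames=[3,1,2] (faults so far: 5)
  step 8: ref 2 -> HIT, frames=[3,1,2] (faults so far: 5)
  step 9: ref 3 -> HIT, frames=[3,1,2] (faults so far: 5)
  step 10: ref 1 -> HIT, frames=[3,1,2] (faults so far: 5)
  step 11: ref 2 -> HIT, frames=[3,1,2] (faults so far: 5)
  FIFO total faults: 5
--- LRU ---
  step 0: ref 1 -> FAULT, frames=[1,-,-] (faults so far: 1)
  step 1: ref 4 -> FAULT, frames=[1,4,-] (faults so far: 2)
  step 2: ref 2 -> FAULT, frames=[1,4,2] (faults so far: 3)
  step 3: ref 3 -> FAULT, evict 1, frames=[3,4,2] (faults so far: 4)
  step 4: ref 1 -> FAULT, evict 4, frames=[3,1,2] (faults so far: 5)
  step 5: ref 3 -> HIT, frames=[3,1,2] (faults so far: 5)
  step 6: ref 1 -> HIT, frames=[3,1,2] (faults so far: 5)
  step 7: ref 1 -> HIT, frames=[3,1,2] (faults so far: 5)
  step 8: ref 2 -> HIT, frames=[3,1,2] (faults so far: 5)
  step 9: ref 3 -> HIT, frames=[3,1,2] (faults so far: 5)
  step 10: ref 1 -> HIT, frames=[3,1,2] (faults so far: 5)
  step 11: ref 2 -> HIT, frames=[3,1,2] (faults so far: 5)
  LRU total faults: 5
--- Optimal ---
  step 0: ref 1 -> FAULT, frames=[1,-,-] (faults so far: 1)
  step 1: ref 4 -> FAULT, frames=[1,4,-] (faults so far: 2)
  step 2: ref 2 -> FAULT, frames=[1,4,2] (faults so far: 3)
  step 3: ref 3 -> FAULT, evict 4, frames=[1,3,2] (faults so far: 4)
  step 4: ref 1 -> HIT, frames=[1,3,2] (faults so far: 4)
  step 5: ref 3 -> HIT, frames=[1,3,2] (faults so far: 4)
  step 6: ref 1 -> HIT, frames=[1,3,2] (faults so far: 4)
  step 7: ref 1 -> HIT, frames=[1,3,2] (faults so far: 4)
  step 8: ref 2 -> HIT, frames=[1,3,2] (faults so far: 4)
  step 9: ref 3 -> HIT, frames=[1,3,2] (faults so far: 4)
  step 10: ref 1 -> HIT, frames=[1,3,2] (faults so far: 4)
  step 11: ref 2 -> HIT, frames=[1,3,2] (faults so far: 4)
  Optimal total faults: 4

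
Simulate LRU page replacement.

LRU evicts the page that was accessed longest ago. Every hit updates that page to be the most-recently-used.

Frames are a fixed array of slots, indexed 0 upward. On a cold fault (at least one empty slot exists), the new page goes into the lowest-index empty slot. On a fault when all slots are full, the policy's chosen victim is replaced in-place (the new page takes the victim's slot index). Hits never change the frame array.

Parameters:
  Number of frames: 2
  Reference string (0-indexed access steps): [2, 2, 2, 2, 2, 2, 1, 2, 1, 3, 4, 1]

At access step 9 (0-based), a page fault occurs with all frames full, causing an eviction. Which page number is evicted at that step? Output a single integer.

Step 0: ref 2 -> FAULT, frames=[2,-]
Step 1: ref 2 -> HIT, frames=[2,-]
Step 2: ref 2 -> HIT, frames=[2,-]
Step 3: ref 2 -> HIT, frames=[2,-]
Step 4: ref 2 -> HIT, frames=[2,-]
Step 5: ref 2 -> HIT, frames=[2,-]
Step 6: ref 1 -> FAULT, frames=[2,1]
Step 7: ref 2 -> HIT, frames=[2,1]
Step 8: ref 1 -> HIT, frames=[2,1]
Step 9: ref 3 -> FAULT, evict 2, frames=[3,1]
At step 9: evicted page 2

Answer: 2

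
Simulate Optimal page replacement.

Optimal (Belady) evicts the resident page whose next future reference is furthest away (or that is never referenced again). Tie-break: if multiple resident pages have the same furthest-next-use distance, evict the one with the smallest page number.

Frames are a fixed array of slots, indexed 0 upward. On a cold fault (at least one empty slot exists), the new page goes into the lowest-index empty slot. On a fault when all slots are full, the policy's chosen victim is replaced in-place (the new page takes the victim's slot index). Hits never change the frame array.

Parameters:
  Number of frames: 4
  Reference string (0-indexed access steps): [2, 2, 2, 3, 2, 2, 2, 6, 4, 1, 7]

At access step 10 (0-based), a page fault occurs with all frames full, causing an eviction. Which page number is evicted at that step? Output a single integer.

Step 0: ref 2 -> FAULT, frames=[2,-,-,-]
Step 1: ref 2 -> HIT, frames=[2,-,-,-]
Step 2: ref 2 -> HIT, frames=[2,-,-,-]
Step 3: ref 3 -> FAULT, frames=[2,3,-,-]
Step 4: ref 2 -> HIT, frames=[2,3,-,-]
Step 5: ref 2 -> HIT, frames=[2,3,-,-]
Step 6: ref 2 -> HIT, frames=[2,3,-,-]
Step 7: ref 6 -> FAULT, frames=[2,3,6,-]
Step 8: ref 4 -> FAULT, frames=[2,3,6,4]
Step 9: ref 1 -> FAULT, evict 2, frames=[1,3,6,4]
Step 10: ref 7 -> FAULT, evict 1, frames=[7,3,6,4]
At step 10: evicted page 1

Answer: 1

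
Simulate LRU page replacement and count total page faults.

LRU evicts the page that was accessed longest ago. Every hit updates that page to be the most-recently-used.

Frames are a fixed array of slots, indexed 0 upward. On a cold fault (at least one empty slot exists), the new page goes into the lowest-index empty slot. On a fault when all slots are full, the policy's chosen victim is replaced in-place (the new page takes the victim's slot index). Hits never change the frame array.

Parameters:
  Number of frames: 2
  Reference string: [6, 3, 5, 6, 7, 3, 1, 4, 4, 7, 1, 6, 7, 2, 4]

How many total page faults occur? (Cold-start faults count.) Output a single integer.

Answer: 14

Derivation:
Step 0: ref 6 → FAULT, frames=[6,-]
Step 1: ref 3 → FAULT, frames=[6,3]
Step 2: ref 5 → FAULT (evict 6), frames=[5,3]
Step 3: ref 6 → FAULT (evict 3), frames=[5,6]
Step 4: ref 7 → FAULT (evict 5), frames=[7,6]
Step 5: ref 3 → FAULT (evict 6), frames=[7,3]
Step 6: ref 1 → FAULT (evict 7), frames=[1,3]
Step 7: ref 4 → FAULT (evict 3), frames=[1,4]
Step 8: ref 4 → HIT, frames=[1,4]
Step 9: ref 7 → FAULT (evict 1), frames=[7,4]
Step 10: ref 1 → FAULT (evict 4), frames=[7,1]
Step 11: ref 6 → FAULT (evict 7), frames=[6,1]
Step 12: ref 7 → FAULT (evict 1), frames=[6,7]
Step 13: ref 2 → FAULT (evict 6), frames=[2,7]
Step 14: ref 4 → FAULT (evict 7), frames=[2,4]
Total faults: 14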